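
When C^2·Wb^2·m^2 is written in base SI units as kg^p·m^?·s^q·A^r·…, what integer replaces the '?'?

6

C = A·s = s·A (charge = current × time).
So C² = s²·A².
Wb = V·s (flux: a volt is a weber per second),
    = kg·m²·s⁻²·A⁻¹.
So Wb² = kg²·m⁴·s⁻⁴·A⁻².
Combining: C²·Wb²·m² = (s²·A²) · (kg²·m⁴·s⁻⁴·A⁻²) · m² = kg²·m⁶·s⁻².
The exponent of m is 6.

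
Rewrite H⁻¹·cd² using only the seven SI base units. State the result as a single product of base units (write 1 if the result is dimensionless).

H = Wb/A (inductance = flux per current),
    = kg·m²·s⁻²·A⁻².
So H⁻¹ = kg⁻¹·m⁻²·s²·A².
Combining: H⁻¹·cd² = (kg⁻¹·m⁻²·s²·A²) · cd² = kg⁻¹·m⁻²·s²·A²·cd².

kg⁻¹·m⁻²·s²·A²·cd²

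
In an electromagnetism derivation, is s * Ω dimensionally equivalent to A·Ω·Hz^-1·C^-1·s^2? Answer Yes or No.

No

Left side:
  Ω = kg·m²·s⁻³·A⁻².
  Combining: s·Ω = s · (kg·m²·s⁻³·A⁻²) = kg·m²·s⁻²·A⁻².
Right side:
  Ω = V/A (resistance = voltage per current),
      = kg·m²·s⁻³·A⁻².
  Hz = 1/s = s⁻¹ (frequency is cycles per second).
  So Hz⁻¹ = s.
  C = A·s = s·A (charge = current × time).
  So C⁻¹ = s⁻¹·A⁻¹.
  Combining: A·Ω·Hz⁻¹·C⁻¹·s² = A · (kg·m²·s⁻³·A⁻²) · s · (s⁻¹·A⁻¹) · s² = kg·m²·s⁻¹·A⁻².
Left is kg·m²·s⁻²·A⁻²; right is kg·m²·s⁻¹·A⁻² — different.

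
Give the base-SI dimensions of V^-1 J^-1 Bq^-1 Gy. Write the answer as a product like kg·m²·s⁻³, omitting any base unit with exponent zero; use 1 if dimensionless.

V = kg·m²·s⁻³·A⁻¹.
So V⁻¹ = kg⁻¹·m⁻²·s³·A.
J = kg·m²·s⁻².
So J⁻¹ = kg⁻¹·m⁻²·s².
Bq = s⁻¹.
So Bq⁻¹ = s.
Gy = m²·s⁻².
Combining: V⁻¹·J⁻¹·Bq⁻¹·Gy = (kg⁻¹·m⁻²·s³·A) · (kg⁻¹·m⁻²·s²) · s · (m²·s⁻²) = kg⁻²·m⁻²·s⁴·A.

kg⁻²·m⁻²·s⁴·A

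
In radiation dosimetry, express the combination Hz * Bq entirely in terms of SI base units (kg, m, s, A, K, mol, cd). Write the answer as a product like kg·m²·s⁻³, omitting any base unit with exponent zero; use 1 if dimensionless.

Hz = 1/s = s⁻¹ (frequency is cycles per second).
Bq = 1/s = s⁻¹ (activity is decays per second).
Combining: Hz·Bq = s⁻¹ · s⁻¹ = s⁻².

s⁻²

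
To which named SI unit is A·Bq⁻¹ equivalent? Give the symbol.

C

Bq = 1/s = s⁻¹ (activity is decays per second).
So Bq⁻¹ = s.
Combining: A·Bq⁻¹ = A · s = s·A.
s·A is the base-SI form of the coulomb.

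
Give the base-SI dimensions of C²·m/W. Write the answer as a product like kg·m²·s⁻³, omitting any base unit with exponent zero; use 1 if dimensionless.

C = A·s = s·A (charge = current × time).
So C² = s²·A².
W = J/s (power = energy per time),
    = kg·m²·s⁻³.
So W⁻¹ = kg⁻¹·m⁻²·s³.
Combining: C²·W⁻¹·m = (s²·A²) · (kg⁻¹·m⁻²·s³) · m = kg⁻¹·m⁻¹·s⁵·A².

kg⁻¹·m⁻¹·s⁵·A²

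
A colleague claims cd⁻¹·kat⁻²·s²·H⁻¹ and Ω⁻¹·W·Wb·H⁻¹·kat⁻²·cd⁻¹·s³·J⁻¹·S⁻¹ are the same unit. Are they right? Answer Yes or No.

No

Left side:
  kat = s⁻¹·mol.
  So kat⁻² = s²·mol⁻².
  H = kg·m²·s⁻²·A⁻².
  So H⁻¹ = kg⁻¹·m⁻²·s²·A².
  Combining: cd⁻¹·kat⁻²·s²·H⁻¹ = cd⁻¹ · (s²·mol⁻²) · s² · (kg⁻¹·m⁻²·s²·A²) = kg⁻¹·m⁻²·s⁶·A²·mol⁻²·cd⁻¹.
Right side:
  Ω = kg·m²·s⁻³·A⁻².
  So Ω⁻¹ = kg⁻¹·m⁻²·s³·A².
  W = kg·m²·s⁻³.
  Wb = kg·m²·s⁻²·A⁻¹.
  H = kg·m²·s⁻²·A⁻².
  So H⁻¹ = kg⁻¹·m⁻²·s²·A².
  kat = s⁻¹·mol.
  So kat⁻² = s²·mol⁻².
  J = kg·m²·s⁻².
  So J⁻¹ = kg⁻¹·m⁻²·s².
  S = kg⁻¹·m⁻²·s³·A².
  So S⁻¹ = kg·m²·s⁻³·A⁻².
  Combining: Ω⁻¹·W·Wb·H⁻¹·kat⁻²·cd⁻¹·s³·J⁻¹·S⁻¹ = (kg⁻¹·m⁻²·s³·A²) · (kg·m²·s⁻³) · (kg·m²·s⁻²·A⁻¹) · (kg⁻¹·m⁻²·s²·A²) · (s²·mol⁻²) · cd⁻¹ · s³ · (kg⁻¹·m⁻²·s²) · (kg·m²·s⁻³·A⁻²) = s⁴·A·mol⁻²·cd⁻¹.
Left is kg⁻¹·m⁻²·s⁶·A²·mol⁻²·cd⁻¹; right is s⁴·A·mol⁻²·cd⁻¹ — different.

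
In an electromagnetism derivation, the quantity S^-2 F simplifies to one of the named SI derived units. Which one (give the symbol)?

S = 1/Ω (conductance is reciprocal resistance),
    = kg⁻¹·m⁻²·s³·A².
So S⁻² = kg²·m⁴·s⁻⁶·A⁻⁴.
F = C/V (capacitance = charge per voltage),
    = A·s/(kg·m²·s⁻³·A⁻¹) (substituting C and V),
    = kg⁻¹·m⁻²·s⁴·A².
Combining: S⁻²·F = (kg²·m⁴·s⁻⁶·A⁻⁴) · (kg⁻¹·m⁻²·s⁴·A²) = kg·m²·s⁻²·A⁻².
kg·m²·s⁻²·A⁻² is the base-SI form of the henry.

H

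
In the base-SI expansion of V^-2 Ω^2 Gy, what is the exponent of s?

-2

V = kg·m²·s⁻³·A⁻¹.
So V⁻² = kg⁻²·m⁻⁴·s⁶·A².
Ω = kg·m²·s⁻³·A⁻².
So Ω² = kg²·m⁴·s⁻⁶·A⁻⁴.
Gy = m²·s⁻².
Combining: V⁻²·Ω²·Gy = (kg⁻²·m⁻⁴·s⁶·A²) · (kg²·m⁴·s⁻⁶·A⁻⁴) · (m²·s⁻²) = m²·s⁻²·A⁻².
The exponent of s is -2.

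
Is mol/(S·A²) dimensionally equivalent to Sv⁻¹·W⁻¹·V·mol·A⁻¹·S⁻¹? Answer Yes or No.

Left side:
  S = 1/Ω (conductance is reciprocal resistance),
      = kg⁻¹·m⁻²·s³·A².
  So S⁻¹ = kg·m²·s⁻³·A⁻².
  Combining: S⁻¹·A⁻²·mol = (kg·m²·s⁻³·A⁻²) · A⁻² · mol = kg·m²·s⁻³·A⁻⁴·mol.
Right side:
  Sv = m²·s⁻².
  So Sv⁻¹ = m⁻²·s².
  W = kg·m²·s⁻³.
  So W⁻¹ = kg⁻¹·m⁻²·s³.
  V = kg·m²·s⁻³·A⁻¹.
  S = kg⁻¹·m⁻²·s³·A².
  So S⁻¹ = kg·m²·s⁻³·A⁻².
  Combining: Sv⁻¹·W⁻¹·V·mol·A⁻¹·S⁻¹ = (m⁻²·s²) · (kg⁻¹·m⁻²·s³) · (kg·m²·s⁻³·A⁻¹) · mol · A⁻¹ · (kg·m²·s⁻³·A⁻²) = kg·s⁻¹·A⁻⁴·mol.
Left is kg·m²·s⁻³·A⁻⁴·mol; right is kg·s⁻¹·A⁻⁴·mol — different.

No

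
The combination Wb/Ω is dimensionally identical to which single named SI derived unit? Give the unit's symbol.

C

Ω = V/A (resistance = voltage per current),
    = kg·m²·s⁻³·A⁻².
So Ω⁻¹ = kg⁻¹·m⁻²·s³·A².
Wb = V·s (flux: a volt is a weber per second),
    = kg·m²·s⁻²·A⁻¹.
Combining: Ω⁻¹·Wb = (kg⁻¹·m⁻²·s³·A²) · (kg·m²·s⁻²·A⁻¹) = s·A.
s·A is the base-SI form of the coulomb.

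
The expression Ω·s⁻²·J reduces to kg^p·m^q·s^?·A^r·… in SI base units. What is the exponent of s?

-7

Ω = kg·m²·s⁻³·A⁻².
J = kg·m²·s⁻².
Combining: Ω·s⁻²·J = (kg·m²·s⁻³·A⁻²) · s⁻² · (kg·m²·s⁻²) = kg²·m⁴·s⁻⁷·A⁻².
The exponent of s is -7.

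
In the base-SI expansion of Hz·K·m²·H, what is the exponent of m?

Hz = 1/s = s⁻¹ (frequency is cycles per second).
H = Wb/A (inductance = flux per current),
    = kg·m²·s⁻²·A⁻².
Combining: Hz·K·m²·H = s⁻¹ · K · m² · (kg·m²·s⁻²·A⁻²) = kg·m⁴·s⁻³·A⁻²·K.
The exponent of m is 4.

4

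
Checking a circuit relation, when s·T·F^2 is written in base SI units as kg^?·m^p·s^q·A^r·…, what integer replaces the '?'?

-1

T = Wb/m² (flux density = flux per area),
    = kg·s⁻²·A⁻¹.
F = C/V (capacitance = charge per voltage),
    = A·s/(kg·m²·s⁻³·A⁻¹) (substituting C and V),
    = kg⁻¹·m⁻²·s⁴·A².
So F² = kg⁻²·m⁻⁴·s⁸·A⁴.
Combining: s·T·F² = s · (kg·s⁻²·A⁻¹) · (kg⁻²·m⁻⁴·s⁸·A⁴) = kg⁻¹·m⁻⁴·s⁷·A³.
The exponent of kg is -1.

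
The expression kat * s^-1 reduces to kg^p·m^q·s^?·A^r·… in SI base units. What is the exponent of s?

-2

kat = mol/s = s⁻¹·mol (catalytic activity).
Combining: kat·s⁻¹ = (s⁻¹·mol) · s⁻¹ = s⁻²·mol.
The exponent of s is -2.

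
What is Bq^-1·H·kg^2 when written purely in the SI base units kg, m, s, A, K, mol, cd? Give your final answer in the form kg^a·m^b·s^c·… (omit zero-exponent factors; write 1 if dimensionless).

Bq = s⁻¹.
So Bq⁻¹ = s.
H = kg·m²·s⁻²·A⁻².
Combining: Bq⁻¹·H·kg² = s · (kg·m²·s⁻²·A⁻²) · kg² = kg³·m²·s⁻¹·A⁻².

kg³·m²·s⁻¹·A⁻²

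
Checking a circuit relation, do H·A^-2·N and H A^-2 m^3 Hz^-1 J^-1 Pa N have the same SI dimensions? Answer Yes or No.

No

Left side:
  H = kg·m²·s⁻²·A⁻².
  N = kg·m·s⁻².
  Combining: H·A⁻²·N = (kg·m²·s⁻²·A⁻²) · A⁻² · (kg·m·s⁻²) = kg²·m³·s⁻⁴·A⁻⁴.
Right side:
  H = Wb/A (inductance = flux per current),
      = kg·m²·s⁻²·A⁻².
  Hz = 1/s = s⁻¹ (frequency is cycles per second).
  So Hz⁻¹ = s.
  J = N·m (work = force × distance),
      = kg·m²·s⁻².
  So J⁻¹ = kg⁻¹·m⁻²·s².
  Pa = N/m² (pressure = force per area),
      = kg·m⁻¹·s⁻².
  N = kg·m/s² = kg·m·s⁻² (force = mass × acceleration).
  Combining: H·A⁻²·m³·Hz⁻¹·J⁻¹·Pa·N = (kg·m²·s⁻²·A⁻²) · A⁻² · m³ · s · (kg⁻¹·m⁻²·s²) · (kg·m⁻¹·s⁻²) · (kg·m·s⁻²) = kg²·m³·s⁻³·A⁻⁴.
Left is kg²·m³·s⁻⁴·A⁻⁴; right is kg²·m³·s⁻³·A⁻⁴ — different.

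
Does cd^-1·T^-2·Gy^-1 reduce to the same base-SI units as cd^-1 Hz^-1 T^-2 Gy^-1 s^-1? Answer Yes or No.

Left side:
  T = Wb/m² (flux density = flux per area),
      = kg·s⁻²·A⁻¹.
  So T⁻² = kg⁻²·s⁴·A².
  Gy = J/kg (absorbed dose = energy per mass),
      = m²·s⁻².
  So Gy⁻¹ = m⁻²·s².
  Combining: cd⁻¹·T⁻²·Gy⁻¹ = cd⁻¹ · (kg⁻²·s⁴·A²) · (m⁻²·s²) = kg⁻²·m⁻²·s⁶·A²·cd⁻¹.
Right side:
  Hz = s⁻¹.
  So Hz⁻¹ = s.
  T = kg·s⁻²·A⁻¹.
  So T⁻² = kg⁻²·s⁴·A².
  Gy = m²·s⁻².
  So Gy⁻¹ = m⁻²·s².
  Combining: cd⁻¹·Hz⁻¹·T⁻²·Gy⁻¹·s⁻¹ = cd⁻¹ · s · (kg⁻²·s⁴·A²) · (m⁻²·s²) · s⁻¹ = kg⁻²·m⁻²·s⁶·A²·cd⁻¹.
Both reduce to kg⁻²·m⁻²·s⁶·A²·cd⁻¹.

Yes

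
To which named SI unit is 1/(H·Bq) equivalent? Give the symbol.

H = kg·m²·s⁻²·A⁻².
So H⁻¹ = kg⁻¹·m⁻²·s²·A².
Bq = s⁻¹.
So Bq⁻¹ = s.
Combining: H⁻¹·Bq⁻¹ = (kg⁻¹·m⁻²·s²·A²) · s = kg⁻¹·m⁻²·s³·A².
kg⁻¹·m⁻²·s³·A² is the base-SI form of the siemens.

S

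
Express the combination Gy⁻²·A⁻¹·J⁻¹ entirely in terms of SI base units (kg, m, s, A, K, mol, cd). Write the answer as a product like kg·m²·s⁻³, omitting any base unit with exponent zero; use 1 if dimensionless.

kg⁻¹·m⁻⁶·s⁶·A⁻¹

Gy = J/kg (absorbed dose = energy per mass),
    = m²·s⁻².
So Gy⁻² = m⁻⁴·s⁴.
J = N·m (work = force × distance),
    = kg·m²·s⁻².
So J⁻¹ = kg⁻¹·m⁻²·s².
Combining: Gy⁻²·A⁻¹·J⁻¹ = (m⁻⁴·s⁴) · A⁻¹ · (kg⁻¹·m⁻²·s²) = kg⁻¹·m⁻⁶·s⁶·A⁻¹.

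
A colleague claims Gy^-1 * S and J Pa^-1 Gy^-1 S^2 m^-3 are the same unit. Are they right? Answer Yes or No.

Left side:
  Gy = J/kg (absorbed dose = energy per mass),
      = m²·s⁻².
  So Gy⁻¹ = m⁻²·s².
  S = 1/Ω (conductance is reciprocal resistance),
      = kg⁻¹·m⁻²·s³·A².
  Combining: Gy⁻¹·S = (m⁻²·s²) · (kg⁻¹·m⁻²·s³·A²) = kg⁻¹·m⁻⁴·s⁵·A².
Right side:
  J = kg·m²·s⁻².
  Pa = kg·m⁻¹·s⁻².
  So Pa⁻¹ = kg⁻¹·m·s².
  Gy = m²·s⁻².
  So Gy⁻¹ = m⁻²·s².
  S = kg⁻¹·m⁻²·s³·A².
  So S² = kg⁻²·m⁻⁴·s⁶·A⁴.
  Combining: J·Pa⁻¹·Gy⁻¹·S²·m⁻³ = (kg·m²·s⁻²) · (kg⁻¹·m·s²) · (m⁻²·s²) · (kg⁻²·m⁻⁴·s⁶·A⁴) · m⁻³ = kg⁻²·m⁻⁶·s⁸·A⁴.
Left is kg⁻¹·m⁻⁴·s⁵·A²; right is kg⁻²·m⁻⁶·s⁸·A⁴ — different.

No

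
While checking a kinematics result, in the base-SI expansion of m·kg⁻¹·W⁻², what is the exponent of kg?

W = J/s (power = energy per time),
    = kg·m²·s⁻³.
So W⁻² = kg⁻²·m⁻⁴·s⁶.
Combining: m·kg⁻¹·W⁻² = m · kg⁻¹ · (kg⁻²·m⁻⁴·s⁶) = kg⁻³·m⁻³·s⁶.
The exponent of kg is -3.

-3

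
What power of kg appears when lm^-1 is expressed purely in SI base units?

0

lm = cd.
So lm⁻¹ = cd⁻¹.
The exponent of kg is 0.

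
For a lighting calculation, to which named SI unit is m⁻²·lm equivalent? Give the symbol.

lm = cd.
Combining: m⁻²·lm = m⁻² · cd = m⁻²·cd.
m⁻²·cd is the base-SI form of the lux.

lx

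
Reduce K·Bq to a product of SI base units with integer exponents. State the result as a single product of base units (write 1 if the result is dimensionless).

Bq = 1/s = s⁻¹ (activity is decays per second).
Combining: K·Bq = K · s⁻¹ = s⁻¹·K.

s⁻¹·K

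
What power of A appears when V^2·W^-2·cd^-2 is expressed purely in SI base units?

-2

V = kg·m²·s⁻³·A⁻¹.
So V² = kg²·m⁴·s⁻⁶·A⁻².
W = kg·m²·s⁻³.
So W⁻² = kg⁻²·m⁻⁴·s⁶.
Combining: V²·W⁻²·cd⁻² = (kg²·m⁴·s⁻⁶·A⁻²) · (kg⁻²·m⁻⁴·s⁶) · cd⁻² = A⁻²·cd⁻².
The exponent of A is -2.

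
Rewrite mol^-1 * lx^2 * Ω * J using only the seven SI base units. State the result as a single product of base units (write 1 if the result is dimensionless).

lx = lm/m² (illuminance = luminous flux per area),
    = m⁻²·cd.
So lx² = m⁻⁴·cd².
Ω = V/A (resistance = voltage per current),
    = kg·m²·s⁻³·A⁻².
J = N·m (work = force × distance),
    = kg·m²·s⁻².
Combining: mol⁻¹·lx²·Ω·J = mol⁻¹ · (m⁻⁴·cd²) · (kg·m²·s⁻³·A⁻²) · (kg·m²·s⁻²) = kg²·s⁻⁵·A⁻²·mol⁻¹·cd².

kg²·s⁻⁵·A⁻²·mol⁻¹·cd²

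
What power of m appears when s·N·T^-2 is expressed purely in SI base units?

1

N = kg·m·s⁻².
T = kg·s⁻²·A⁻¹.
So T⁻² = kg⁻²·s⁴·A².
Combining: s·N·T⁻² = s · (kg·m·s⁻²) · (kg⁻²·s⁴·A²) = kg⁻¹·m·s³·A².
The exponent of m is 1.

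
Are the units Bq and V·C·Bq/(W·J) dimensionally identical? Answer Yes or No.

Left side:
  Bq = s⁻¹.
Right side:
  V = kg·m²·s⁻³·A⁻¹.
  W = kg·m²·s⁻³.
  So W⁻¹ = kg⁻¹·m⁻²·s³.
  C = s·A.
  J = kg·m²·s⁻².
  So J⁻¹ = kg⁻¹·m⁻²·s².
  Bq = s⁻¹.
  Combining: V·W⁻¹·C·J⁻¹·Bq = (kg·m²·s⁻³·A⁻¹) · (kg⁻¹·m⁻²·s³) · (s·A) · (kg⁻¹·m⁻²·s²) · s⁻¹ = kg⁻¹·m⁻²·s².
Left is s⁻¹; right is kg⁻¹·m⁻²·s² — different.

No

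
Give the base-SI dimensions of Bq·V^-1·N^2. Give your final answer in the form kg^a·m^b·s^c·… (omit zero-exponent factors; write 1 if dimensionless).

Bq = 1/s = s⁻¹ (activity is decays per second).
V = W/A (potential = power per current),
    = kg·m²·s⁻³·A⁻¹.
So V⁻¹ = kg⁻¹·m⁻²·s³·A.
N = kg·m/s² = kg·m·s⁻² (force = mass × acceleration).
So N² = kg²·m²·s⁻⁴.
Combining: Bq·V⁻¹·N² = s⁻¹ · (kg⁻¹·m⁻²·s³·A) · (kg²·m²·s⁻⁴) = kg·s⁻²·A.

kg·s⁻²·A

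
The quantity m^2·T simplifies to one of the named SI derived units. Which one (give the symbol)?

T = Wb/m² (flux density = flux per area),
    = kg·s⁻²·A⁻¹.
Combining: m²·T = m² · (kg·s⁻²·A⁻¹) = kg·m²·s⁻²·A⁻¹.
kg·m²·s⁻²·A⁻¹ is the base-SI form of the weber.

Wb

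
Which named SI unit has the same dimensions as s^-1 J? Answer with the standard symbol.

W

J = N·m (work = force × distance),
    = kg·m²·s⁻².
Combining: s⁻¹·J = s⁻¹ · (kg·m²·s⁻²) = kg·m²·s⁻³.
kg·m²·s⁻³ is the base-SI form of the watt.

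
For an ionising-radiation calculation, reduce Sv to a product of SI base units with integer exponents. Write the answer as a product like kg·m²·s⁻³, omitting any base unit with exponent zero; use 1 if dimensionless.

Sv = m²·s⁻².

m²·s⁻²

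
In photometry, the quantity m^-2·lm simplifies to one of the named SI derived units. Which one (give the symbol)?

lx

lm = cd.
Combining: m⁻²·lm = m⁻² · cd = m⁻²·cd.
m⁻²·cd is the base-SI form of the lux.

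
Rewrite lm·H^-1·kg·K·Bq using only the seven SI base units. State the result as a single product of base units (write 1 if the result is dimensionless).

m⁻²·s·A²·K·cd

lm = cd·sr = cd (luminous flux; sr is dimensionless).
H = Wb/A (inductance = flux per current),
    = kg·m²·s⁻²·A⁻².
So H⁻¹ = kg⁻¹·m⁻²·s²·A².
Bq = 1/s = s⁻¹ (activity is decays per second).
Combining: lm·H⁻¹·kg·K·Bq = cd · (kg⁻¹·m⁻²·s²·A²) · kg · K · s⁻¹ = m⁻²·s·A²·K·cd.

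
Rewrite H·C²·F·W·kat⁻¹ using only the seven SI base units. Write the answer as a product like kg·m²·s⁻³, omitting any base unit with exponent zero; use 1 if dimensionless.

H = Wb/A (inductance = flux per current),
    = kg·m²·s⁻²·A⁻².
C = A·s = s·A (charge = current × time).
So C² = s²·A².
F = C/V (capacitance = charge per voltage),
    = A·s/(kg·m²·s⁻³·A⁻¹) (substituting C and V),
    = kg⁻¹·m⁻²·s⁴·A².
W = J/s (power = energy per time),
    = kg·m²·s⁻³.
kat = mol/s = s⁻¹·mol (catalytic activity).
So kat⁻¹ = s·mol⁻¹.
Combining: H·C²·F·W·kat⁻¹ = (kg·m²·s⁻²·A⁻²) · (s²·A²) · (kg⁻¹·m⁻²·s⁴·A²) · (kg·m²·s⁻³) · (s·mol⁻¹) = kg·m²·s²·A²·mol⁻¹.

kg·m²·s²·A²·mol⁻¹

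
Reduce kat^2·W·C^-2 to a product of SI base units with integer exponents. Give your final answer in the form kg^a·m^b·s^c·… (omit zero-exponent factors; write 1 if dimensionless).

kat = mol/s = s⁻¹·mol (catalytic activity).
So kat² = s⁻²·mol².
W = J/s (power = energy per time),
    = kg·m²·s⁻³.
C = A·s = s·A (charge = current × time).
So C⁻² = s⁻²·A⁻².
Combining: kat²·W·C⁻² = (s⁻²·mol²) · (kg·m²·s⁻³) · (s⁻²·A⁻²) = kg·m²·s⁻⁷·A⁻²·mol².

kg·m²·s⁻⁷·A⁻²·mol²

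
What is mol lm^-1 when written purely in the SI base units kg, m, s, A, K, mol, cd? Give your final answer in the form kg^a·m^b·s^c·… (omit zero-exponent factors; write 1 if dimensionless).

lm = cd.
So lm⁻¹ = cd⁻¹.
Combining: mol·lm⁻¹ = mol · cd⁻¹ = mol·cd⁻¹.

mol·cd⁻¹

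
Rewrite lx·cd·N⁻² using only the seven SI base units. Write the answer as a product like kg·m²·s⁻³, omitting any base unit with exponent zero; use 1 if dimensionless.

lx = lm/m² (illuminance = luminous flux per area),
    = m⁻²·cd.
N = kg·m/s² = kg·m·s⁻² (force = mass × acceleration).
So N⁻² = kg⁻²·m⁻²·s⁴.
Combining: lx·cd·N⁻² = (m⁻²·cd) · cd · (kg⁻²·m⁻²·s⁴) = kg⁻²·m⁻⁴·s⁴·cd².

kg⁻²·m⁻⁴·s⁴·cd²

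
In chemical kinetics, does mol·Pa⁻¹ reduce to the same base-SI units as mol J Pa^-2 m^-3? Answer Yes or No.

Left side:
  Pa = kg·m⁻¹·s⁻².
  So Pa⁻¹ = kg⁻¹·m·s².
  Combining: mol·Pa⁻¹ = mol · (kg⁻¹·m·s²) = kg⁻¹·m·s²·mol.
Right side:
  J = N·m (work = force × distance),
      = kg·m²·s⁻².
  Pa = N/m² (pressure = force per area),
      = kg·m⁻¹·s⁻².
  So Pa⁻² = kg⁻²·m²·s⁴.
  Combining: mol·J·Pa⁻²·m⁻³ = mol · (kg·m²·s⁻²) · (kg⁻²·m²·s⁴) · m⁻³ = kg⁻¹·m·s²·mol.
Both reduce to kg⁻¹·m·s²·mol.

Yes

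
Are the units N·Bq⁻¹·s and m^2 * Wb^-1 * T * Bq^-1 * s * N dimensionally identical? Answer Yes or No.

Left side:
  N = kg·m/s² = kg·m·s⁻² (force = mass × acceleration).
  Bq = 1/s = s⁻¹ (activity is decays per second).
  So Bq⁻¹ = s.
  Combining: N·Bq⁻¹·s = (kg·m·s⁻²) · s · s = kg·m.
Right side:
  Wb = V·s (flux: a volt is a weber per second),
      = kg·m²·s⁻²·A⁻¹.
  So Wb⁻¹ = kg⁻¹·m⁻²·s²·A.
  T = Wb/m² (flux density = flux per area),
      = kg·s⁻²·A⁻¹.
  Bq = 1/s = s⁻¹ (activity is decays per second).
  So Bq⁻¹ = s.
  N = kg·m/s² = kg·m·s⁻² (force = mass × acceleration).
  Combining: m²·Wb⁻¹·T·Bq⁻¹·s·N = m² · (kg⁻¹·m⁻²·s²·A) · (kg·s⁻²·A⁻¹) · s · s · (kg·m·s⁻²) = kg·m.
Both reduce to kg·m.

Yes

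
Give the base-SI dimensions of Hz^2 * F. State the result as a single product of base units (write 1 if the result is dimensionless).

Hz = s⁻¹.
So Hz² = s⁻².
F = kg⁻¹·m⁻²·s⁴·A².
Combining: Hz²·F = s⁻² · (kg⁻¹·m⁻²·s⁴·A²) = kg⁻¹·m⁻²·s²·A².

kg⁻¹·m⁻²·s²·A²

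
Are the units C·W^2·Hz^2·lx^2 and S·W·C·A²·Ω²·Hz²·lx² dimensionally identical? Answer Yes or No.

Yes

Left side:
  C = A·s = s·A (charge = current × time).
  W = J/s (power = energy per time),
      = kg·m²·s⁻³.
  So W² = kg²·m⁴·s⁻⁶.
  Hz = 1/s = s⁻¹ (frequency is cycles per second).
  So Hz² = s⁻².
  lx = lm/m² (illuminance = luminous flux per area),
      = m⁻²·cd.
  So lx² = m⁻⁴·cd².
  Combining: C·W²·Hz²·lx² = (s·A) · (kg²·m⁴·s⁻⁶) · s⁻² · (m⁻⁴·cd²) = kg²·s⁻⁷·A·cd².
Right side:
  S = 1/Ω (conductance is reciprocal resistance),
      = kg⁻¹·m⁻²·s³·A².
  W = J/s (power = energy per time),
      = kg·m²·s⁻³.
  C = A·s = s·A (charge = current × time).
  Ω = V/A (resistance = voltage per current),
      = kg·m²·s⁻³·A⁻².
  So Ω² = kg²·m⁴·s⁻⁶·A⁻⁴.
  Hz = 1/s = s⁻¹ (frequency is cycles per second).
  So Hz² = s⁻².
  lx = lm/m² (illuminance = luminous flux per area),
      = m⁻²·cd.
  So lx² = m⁻⁴·cd².
  Combining: S·W·C·A²·Ω²·Hz²·lx² = (kg⁻¹·m⁻²·s³·A²) · (kg·m²·s⁻³) · (s·A) · A² · (kg²·m⁴·s⁻⁶·A⁻⁴) · s⁻² · (m⁻⁴·cd²) = kg²·s⁻⁷·A·cd².
Both reduce to kg²·s⁻⁷·A·cd².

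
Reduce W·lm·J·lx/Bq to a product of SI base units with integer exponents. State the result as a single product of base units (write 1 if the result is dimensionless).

kg²·m²·s⁻⁴·cd²

W = J/s (power = energy per time),
    = kg·m²·s⁻³.
lm = cd·sr = cd (luminous flux; sr is dimensionless).
Bq = 1/s = s⁻¹ (activity is decays per second).
So Bq⁻¹ = s.
J = N·m (work = force × distance),
    = kg·m²·s⁻².
lx = lm/m² (illuminance = luminous flux per area),
    = m⁻²·cd.
Combining: W·lm·Bq⁻¹·J·lx = (kg·m²·s⁻³) · cd · s · (kg·m²·s⁻²) · (m⁻²·cd) = kg²·m²·s⁻⁴·cd².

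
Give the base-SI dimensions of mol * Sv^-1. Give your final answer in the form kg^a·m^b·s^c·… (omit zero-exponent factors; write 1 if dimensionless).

m⁻²·s²·mol

Sv = m²·s⁻².
So Sv⁻¹ = m⁻²·s².
Combining: mol·Sv⁻¹ = mol · (m⁻²·s²) = m⁻²·s²·mol.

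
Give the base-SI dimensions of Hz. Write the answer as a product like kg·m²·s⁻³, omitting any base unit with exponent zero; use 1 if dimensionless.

Hz = 1/s = s⁻¹ (frequency is cycles per second).

s⁻¹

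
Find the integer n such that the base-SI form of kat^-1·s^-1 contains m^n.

kat = mol/s = s⁻¹·mol (catalytic activity).
So kat⁻¹ = s·mol⁻¹.
Combining: kat⁻¹·s⁻¹ = (s·mol⁻¹) · s⁻¹ = mol⁻¹.
The exponent of m is 0.

0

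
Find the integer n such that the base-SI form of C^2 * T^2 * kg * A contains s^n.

C = A·s = s·A (charge = current × time).
So C² = s²·A².
T = Wb/m² (flux density = flux per area),
    = kg·s⁻²·A⁻¹.
So T² = kg²·s⁻⁴·A⁻².
Combining: C²·T²·kg·A = (s²·A²) · (kg²·s⁻⁴·A⁻²) · kg · A = kg³·s⁻²·A.
The exponent of s is -2.

-2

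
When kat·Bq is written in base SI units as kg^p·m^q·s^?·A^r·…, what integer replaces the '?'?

-2

kat = mol/s = s⁻¹·mol (catalytic activity).
Bq = 1/s = s⁻¹ (activity is decays per second).
Combining: kat·Bq = (s⁻¹·mol) · s⁻¹ = s⁻²·mol.
The exponent of s is -2.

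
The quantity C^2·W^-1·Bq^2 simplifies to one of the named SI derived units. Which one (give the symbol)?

C = A·s = s·A (charge = current × time).
So C² = s²·A².
W = J/s (power = energy per time),
    = kg·m²·s⁻³.
So W⁻¹ = kg⁻¹·m⁻²·s³.
Bq = 1/s = s⁻¹ (activity is decays per second).
So Bq² = s⁻².
Combining: C²·W⁻¹·Bq² = (s²·A²) · (kg⁻¹·m⁻²·s³) · s⁻² = kg⁻¹·m⁻²·s³·A².
kg⁻¹·m⁻²·s³·A² is the base-SI form of the siemens.

S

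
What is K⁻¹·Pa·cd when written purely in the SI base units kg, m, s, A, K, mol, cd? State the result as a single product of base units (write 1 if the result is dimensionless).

Pa = N/m² (pressure = force per area),
    = kg·m⁻¹·s⁻².
Combining: K⁻¹·Pa·cd = K⁻¹ · (kg·m⁻¹·s⁻²) · cd = kg·m⁻¹·s⁻²·K⁻¹·cd.

kg·m⁻¹·s⁻²·K⁻¹·cd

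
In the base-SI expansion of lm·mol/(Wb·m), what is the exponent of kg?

-1

Wb = V·s (flux: a volt is a weber per second),
    = kg·m²·s⁻²·A⁻¹.
So Wb⁻¹ = kg⁻¹·m⁻²·s²·A.
lm = cd·sr = cd (luminous flux; sr is dimensionless).
Combining: Wb⁻¹·lm·mol·m⁻¹ = (kg⁻¹·m⁻²·s²·A) · cd · mol · m⁻¹ = kg⁻¹·m⁻³·s²·A·mol·cd.
The exponent of kg is -1.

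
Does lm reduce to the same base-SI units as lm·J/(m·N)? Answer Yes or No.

Yes

Left side:
  lm = cd·sr = cd (luminous flux; sr is dimensionless).
Right side:
  lm = cd.
  N = kg·m·s⁻².
  So N⁻¹ = kg⁻¹·m⁻¹·s².
  J = kg·m²·s⁻².
  Combining: lm·m⁻¹·N⁻¹·J = cd · m⁻¹ · (kg⁻¹·m⁻¹·s²) · (kg·m²·s⁻²) = cd.
Both reduce to cd.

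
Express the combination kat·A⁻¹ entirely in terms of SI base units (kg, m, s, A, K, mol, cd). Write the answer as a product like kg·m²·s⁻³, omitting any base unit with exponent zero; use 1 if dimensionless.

kat = s⁻¹·mol.
Combining: kat·A⁻¹ = (s⁻¹·mol) · A⁻¹ = s⁻¹·A⁻¹·mol.

s⁻¹·A⁻¹·mol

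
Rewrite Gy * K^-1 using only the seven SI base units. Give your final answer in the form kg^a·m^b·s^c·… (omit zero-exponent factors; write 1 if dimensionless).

m²·s⁻²·K⁻¹

Gy = m²·s⁻².
Combining: Gy·K⁻¹ = (m²·s⁻²) · K⁻¹ = m²·s⁻²·K⁻¹.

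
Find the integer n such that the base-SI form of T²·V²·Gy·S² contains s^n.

-6

T = kg·s⁻²·A⁻¹.
So T² = kg²·s⁻⁴·A⁻².
V = kg·m²·s⁻³·A⁻¹.
So V² = kg²·m⁴·s⁻⁶·A⁻².
Gy = m²·s⁻².
S = kg⁻¹·m⁻²·s³·A².
So S² = kg⁻²·m⁻⁴·s⁶·A⁴.
Combining: T²·V²·Gy·S² = (kg²·s⁻⁴·A⁻²) · (kg²·m⁴·s⁻⁶·A⁻²) · (m²·s⁻²) · (kg⁻²·m⁻⁴·s⁶·A⁴) = kg²·m²·s⁻⁶.
The exponent of s is -6.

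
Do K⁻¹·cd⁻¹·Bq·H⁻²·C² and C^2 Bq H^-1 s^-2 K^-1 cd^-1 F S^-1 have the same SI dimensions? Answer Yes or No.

No

Left side:
  Bq = 1/s = s⁻¹ (activity is decays per second).
  H = Wb/A (inductance = flux per current),
      = kg·m²·s⁻²·A⁻².
  So H⁻² = kg⁻²·m⁻⁴·s⁴·A⁴.
  C = A·s = s·A (charge = current × time).
  So C² = s²·A².
  Combining: K⁻¹·cd⁻¹·Bq·H⁻²·C² = K⁻¹ · cd⁻¹ · s⁻¹ · (kg⁻²·m⁻⁴·s⁴·A⁴) · (s²·A²) = kg⁻²·m⁻⁴·s⁵·A⁶·K⁻¹·cd⁻¹.
Right side:
  C = A·s = s·A (charge = current × time).
  So C² = s²·A².
  Bq = 1/s = s⁻¹ (activity is decays per second).
  H = Wb/A (inductance = flux per current),
      = kg·m²·s⁻²·A⁻².
  So H⁻¹ = kg⁻¹·m⁻²·s²·A².
  F = C/V (capacitance = charge per voltage),
      = A·s/(kg·m²·s⁻³·A⁻¹) (substituting C and V),
      = kg⁻¹·m⁻²·s⁴·A².
  S = 1/Ω (conductance is reciprocal resistance),
      = kg⁻¹·m⁻²·s³·A².
  So S⁻¹ = kg·m²·s⁻³·A⁻².
  Combining: C²·Bq·H⁻¹·s⁻²·K⁻¹·cd⁻¹·F·S⁻¹ = (s²·A²) · s⁻¹ · (kg⁻¹·m⁻²·s²·A²) · s⁻² · K⁻¹ · cd⁻¹ · (kg⁻¹·m⁻²·s⁴·A²) · (kg·m²·s⁻³·A⁻²) = kg⁻¹·m⁻²·s²·A⁴·K⁻¹·cd⁻¹.
Left is kg⁻²·m⁻⁴·s⁵·A⁶·K⁻¹·cd⁻¹; right is kg⁻¹·m⁻²·s²·A⁴·K⁻¹·cd⁻¹ — different.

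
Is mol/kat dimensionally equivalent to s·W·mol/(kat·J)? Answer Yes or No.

Left side:
  kat = mol/s = s⁻¹·mol (catalytic activity).
  So kat⁻¹ = s·mol⁻¹.
  Combining: mol·kat⁻¹ = mol · (s·mol⁻¹) = s.
Right side:
  W = kg·m²·s⁻³.
  kat = s⁻¹·mol.
  So kat⁻¹ = s·mol⁻¹.
  J = kg·m²·s⁻².
  So J⁻¹ = kg⁻¹·m⁻²·s².
  Combining: s·W·kat⁻¹·mol·J⁻¹ = s · (kg·m²·s⁻³) · (s·mol⁻¹) · mol · (kg⁻¹·m⁻²·s²) = s.
Both reduce to s.

Yes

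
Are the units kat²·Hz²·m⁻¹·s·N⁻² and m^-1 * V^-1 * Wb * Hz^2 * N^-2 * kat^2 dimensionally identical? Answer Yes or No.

Yes

Left side:
  kat = s⁻¹·mol.
  So kat² = s⁻²·mol².
  Hz = s⁻¹.
  So Hz² = s⁻².
  N = kg·m·s⁻².
  So N⁻² = kg⁻²·m⁻²·s⁴.
  Combining: kat²·Hz²·m⁻¹·s·N⁻² = (s⁻²·mol²) · s⁻² · m⁻¹ · s · (kg⁻²·m⁻²·s⁴) = kg⁻²·m⁻³·s·mol².
Right side:
  V = kg·m²·s⁻³·A⁻¹.
  So V⁻¹ = kg⁻¹·m⁻²·s³·A.
  Wb = kg·m²·s⁻²·A⁻¹.
  Hz = s⁻¹.
  So Hz² = s⁻².
  N = kg·m·s⁻².
  So N⁻² = kg⁻²·m⁻²·s⁴.
  kat = s⁻¹·mol.
  So kat² = s⁻²·mol².
  Combining: m⁻¹·V⁻¹·Wb·Hz²·N⁻²·kat² = m⁻¹ · (kg⁻¹·m⁻²·s³·A) · (kg·m²·s⁻²·A⁻¹) · s⁻² · (kg⁻²·m⁻²·s⁴) · (s⁻²·mol²) = kg⁻²·m⁻³·s·mol².
Both reduce to kg⁻²·m⁻³·s·mol².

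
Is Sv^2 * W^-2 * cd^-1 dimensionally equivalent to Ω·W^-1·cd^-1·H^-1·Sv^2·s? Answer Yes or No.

Left side:
  Sv = J/kg (equivalent dose = energy per mass),
      = m²·s⁻².
  So Sv² = m⁴·s⁻⁴.
  W = J/s (power = energy per time),
      = kg·m²·s⁻³.
  So W⁻² = kg⁻²·m⁻⁴·s⁶.
  Combining: Sv²·W⁻²·cd⁻¹ = (m⁴·s⁻⁴) · (kg⁻²·m⁻⁴·s⁶) · cd⁻¹ = kg⁻²·s²·cd⁻¹.
Right side:
  Ω = V/A (resistance = voltage per current),
      = kg·m²·s⁻³·A⁻².
  W = J/s (power = energy per time),
      = kg·m²·s⁻³.
  So W⁻¹ = kg⁻¹·m⁻²·s³.
  H = Wb/A (inductance = flux per current),
      = kg·m²·s⁻²·A⁻².
  So H⁻¹ = kg⁻¹·m⁻²·s²·A².
  Sv = J/kg (equivalent dose = energy per mass),
      = m²·s⁻².
  So Sv² = m⁴·s⁻⁴.
  Combining: Ω·W⁻¹·cd⁻¹·H⁻¹·Sv²·s = (kg·m²·s⁻³·A⁻²) · (kg⁻¹·m⁻²·s³) · cd⁻¹ · (kg⁻¹·m⁻²·s²·A²) · (m⁴·s⁻⁴) · s = kg⁻¹·m²·s⁻¹·cd⁻¹.
Left is kg⁻²·s²·cd⁻¹; right is kg⁻¹·m²·s⁻¹·cd⁻¹ — different.

No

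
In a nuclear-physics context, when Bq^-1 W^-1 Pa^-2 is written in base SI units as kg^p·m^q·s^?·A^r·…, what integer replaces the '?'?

8

Bq = 1/s = s⁻¹ (activity is decays per second).
So Bq⁻¹ = s.
W = J/s (power = energy per time),
    = kg·m²·s⁻³.
So W⁻¹ = kg⁻¹·m⁻²·s³.
Pa = N/m² (pressure = force per area),
    = kg·m⁻¹·s⁻².
So Pa⁻² = kg⁻²·m²·s⁴.
Combining: Bq⁻¹·W⁻¹·Pa⁻² = s · (kg⁻¹·m⁻²·s³) · (kg⁻²·m²·s⁴) = kg⁻³·s⁸.
The exponent of s is 8.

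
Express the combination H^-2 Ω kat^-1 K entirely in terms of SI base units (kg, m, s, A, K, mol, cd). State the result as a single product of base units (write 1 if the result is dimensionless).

kg⁻¹·m⁻²·s²·A²·K·mol⁻¹

H = kg·m²·s⁻²·A⁻².
So H⁻² = kg⁻²·m⁻⁴·s⁴·A⁴.
Ω = kg·m²·s⁻³·A⁻².
kat = s⁻¹·mol.
So kat⁻¹ = s·mol⁻¹.
Combining: H⁻²·Ω·kat⁻¹·K = (kg⁻²·m⁻⁴·s⁴·A⁴) · (kg·m²·s⁻³·A⁻²) · (s·mol⁻¹) · K = kg⁻¹·m⁻²·s²·A²·K·mol⁻¹.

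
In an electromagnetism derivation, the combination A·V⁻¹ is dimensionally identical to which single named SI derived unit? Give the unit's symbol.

S

V = W/A (potential = power per current),
    = kg·m²·s⁻³·A⁻¹.
So V⁻¹ = kg⁻¹·m⁻²·s³·A.
Combining: A·V⁻¹ = A · (kg⁻¹·m⁻²·s³·A) = kg⁻¹·m⁻²·s³·A².
kg⁻¹·m⁻²·s³·A² is the base-SI form of the siemens.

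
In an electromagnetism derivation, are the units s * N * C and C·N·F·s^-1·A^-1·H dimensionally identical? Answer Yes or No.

No

Left side:
  N = kg·m·s⁻².
  C = s·A.
  Combining: s·N·C = s · (kg·m·s⁻²) · (s·A) = kg·m·A.
Right side:
  C = s·A.
  N = kg·m·s⁻².
  F = kg⁻¹·m⁻²·s⁴·A².
  H = kg·m²·s⁻²·A⁻².
  Combining: C·N·F·s⁻¹·A⁻¹·H = (s·A) · (kg·m·s⁻²) · (kg⁻¹·m⁻²·s⁴·A²) · s⁻¹ · A⁻¹ · (kg·m²·s⁻²·A⁻²) = kg·m.
Left is kg·m·A; right is kg·m — different.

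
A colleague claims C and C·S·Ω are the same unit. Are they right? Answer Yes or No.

Left side:
  C = s·A.
Right side:
  C = A·s = s·A (charge = current × time).
  S = 1/Ω (conductance is reciprocal resistance),
      = kg⁻¹·m⁻²·s³·A².
  Ω = V/A (resistance = voltage per current),
      = kg·m²·s⁻³·A⁻².
  Combining: C·S·Ω = (s·A) · (kg⁻¹·m⁻²·s³·A²) · (kg·m²·s⁻³·A⁻²) = s·A.
Both reduce to s·A.

Yes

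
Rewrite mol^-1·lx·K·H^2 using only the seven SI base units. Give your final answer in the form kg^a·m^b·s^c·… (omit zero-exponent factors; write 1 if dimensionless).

lx = lm/m² (illuminance = luminous flux per area),
    = m⁻²·cd.
H = Wb/A (inductance = flux per current),
    = kg·m²·s⁻²·A⁻².
So H² = kg²·m⁴·s⁻⁴·A⁻⁴.
Combining: mol⁻¹·lx·K·H² = mol⁻¹ · (m⁻²·cd) · K · (kg²·m⁴·s⁻⁴·A⁻⁴) = kg²·m²·s⁻⁴·A⁻⁴·K·mol⁻¹·cd.

kg²·m²·s⁻⁴·A⁻⁴·K·mol⁻¹·cd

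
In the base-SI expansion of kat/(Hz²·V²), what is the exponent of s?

7

kat = mol/s = s⁻¹·mol (catalytic activity).
Hz = 1/s = s⁻¹ (frequency is cycles per second).
So Hz⁻² = s².
V = W/A (potential = power per current),
    = kg·m²·s⁻³·A⁻¹.
So V⁻² = kg⁻²·m⁻⁴·s⁶·A².
Combining: kat·Hz⁻²·V⁻² = (s⁻¹·mol) · s² · (kg⁻²·m⁻⁴·s⁶·A²) = kg⁻²·m⁻⁴·s⁷·A²·mol.
The exponent of s is 7.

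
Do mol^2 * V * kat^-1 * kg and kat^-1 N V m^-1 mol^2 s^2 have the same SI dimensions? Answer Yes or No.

Left side:
  V = W/A (potential = power per current),
      = kg·m²·s⁻³·A⁻¹.
  kat = mol/s = s⁻¹·mol (catalytic activity).
  So kat⁻¹ = s·mol⁻¹.
  Combining: mol²·V·kat⁻¹·kg = mol² · (kg·m²·s⁻³·A⁻¹) · (s·mol⁻¹) · kg = kg²·m²·s⁻²·A⁻¹·mol.
Right side:
  kat = s⁻¹·mol.
  So kat⁻¹ = s·mol⁻¹.
  N = kg·m·s⁻².
  V = kg·m²·s⁻³·A⁻¹.
  Combining: kat⁻¹·N·V·m⁻¹·mol²·s² = (s·mol⁻¹) · (kg·m·s⁻²) · (kg·m²·s⁻³·A⁻¹) · m⁻¹ · mol² · s² = kg²·m²·s⁻²·A⁻¹·mol.
Both reduce to kg²·m²·s⁻²·A⁻¹·mol.

Yes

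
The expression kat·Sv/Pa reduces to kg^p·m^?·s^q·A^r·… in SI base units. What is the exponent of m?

kat = s⁻¹·mol.
Sv = m²·s⁻².
Pa = kg·m⁻¹·s⁻².
So Pa⁻¹ = kg⁻¹·m·s².
Combining: kat·Sv·Pa⁻¹ = (s⁻¹·mol) · (m²·s⁻²) · (kg⁻¹·m·s²) = kg⁻¹·m³·s⁻¹·mol.
The exponent of m is 3.

3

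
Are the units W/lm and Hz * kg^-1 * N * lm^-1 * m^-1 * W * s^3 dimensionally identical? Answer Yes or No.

Left side:
  lm = cd·sr = cd (luminous flux; sr is dimensionless).
  So lm⁻¹ = cd⁻¹.
  W = J/s (power = energy per time),
      = kg·m²·s⁻³.
  Combining: lm⁻¹·W = cd⁻¹ · (kg·m²·s⁻³) = kg·m²·s⁻³·cd⁻¹.
Right side:
  Hz = s⁻¹.
  N = kg·m·s⁻².
  lm = cd.
  So lm⁻¹ = cd⁻¹.
  W = kg·m²·s⁻³.
  Combining: Hz·kg⁻¹·N·lm⁻¹·m⁻¹·W·s³ = s⁻¹ · kg⁻¹ · (kg·m·s⁻²) · cd⁻¹ · m⁻¹ · (kg·m²·s⁻³) · s³ = kg·m²·s⁻³·cd⁻¹.
Both reduce to kg·m²·s⁻³·cd⁻¹.

Yes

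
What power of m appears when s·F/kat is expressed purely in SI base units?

-2

kat = mol/s = s⁻¹·mol (catalytic activity).
So kat⁻¹ = s·mol⁻¹.
F = C/V (capacitance = charge per voltage),
    = A·s/(kg·m²·s⁻³·A⁻¹) (substituting C and V),
    = kg⁻¹·m⁻²·s⁴·A².
Combining: s·kat⁻¹·F = s · (s·mol⁻¹) · (kg⁻¹·m⁻²·s⁴·A²) = kg⁻¹·m⁻²·s⁶·A²·mol⁻¹.
The exponent of m is -2.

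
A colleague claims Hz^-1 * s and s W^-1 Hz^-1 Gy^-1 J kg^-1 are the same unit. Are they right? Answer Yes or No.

Left side:
  Hz = s⁻¹.
  So Hz⁻¹ = s.
  Combining: Hz⁻¹·s = s · s = s².
Right side:
  W = kg·m²·s⁻³.
  So W⁻¹ = kg⁻¹·m⁻²·s³.
  Hz = s⁻¹.
  So Hz⁻¹ = s.
  Gy = m²·s⁻².
  So Gy⁻¹ = m⁻²·s².
  J = kg·m²·s⁻².
  Combining: s·W⁻¹·Hz⁻¹·Gy⁻¹·J·kg⁻¹ = s · (kg⁻¹·m⁻²·s³) · s · (m⁻²·s²) · (kg·m²·s⁻²) · kg⁻¹ = kg⁻¹·m⁻²·s⁵.
Left is s²; right is kg⁻¹·m⁻²·s⁵ — different.

No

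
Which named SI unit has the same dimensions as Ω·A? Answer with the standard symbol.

Ω = kg·m²·s⁻³·A⁻².
Combining: Ω·A = (kg·m²·s⁻³·A⁻²) · A = kg·m²·s⁻³·A⁻¹.
kg·m²·s⁻³·A⁻¹ is the base-SI form of the volt.

V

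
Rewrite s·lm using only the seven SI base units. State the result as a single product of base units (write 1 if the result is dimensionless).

s·cd

lm = cd.
Combining: s·lm = s · cd = s·cd.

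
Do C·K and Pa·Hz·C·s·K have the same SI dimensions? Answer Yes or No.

Left side:
  C = s·A.
  Combining: C·K = (s·A) · K = s·A·K.
Right side:
  Pa = kg·m⁻¹·s⁻².
  Hz = s⁻¹.
  C = s·A.
  Combining: Pa·Hz·C·s·K = (kg·m⁻¹·s⁻²) · s⁻¹ · (s·A) · s · K = kg·m⁻¹·s⁻¹·A·K.
Left is s·A·K; right is kg·m⁻¹·s⁻¹·A·K — different.

No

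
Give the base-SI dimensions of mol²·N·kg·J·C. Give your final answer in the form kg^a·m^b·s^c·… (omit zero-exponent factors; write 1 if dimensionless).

N = kg·m/s² = kg·m·s⁻² (force = mass × acceleration).
J = N·m (work = force × distance),
    = kg·m²·s⁻².
C = A·s = s·A (charge = current × time).
Combining: mol²·N·kg·J·C = mol² · (kg·m·s⁻²) · kg · (kg·m²·s⁻²) · (s·A) = kg³·m³·s⁻³·A·mol².

kg³·m³·s⁻³·A·mol²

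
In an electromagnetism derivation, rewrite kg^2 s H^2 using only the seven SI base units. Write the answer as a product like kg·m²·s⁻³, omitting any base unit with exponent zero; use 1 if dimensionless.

kg⁴·m⁴·s⁻³·A⁻⁴

H = Wb/A (inductance = flux per current),
    = kg·m²·s⁻²·A⁻².
So H² = kg²·m⁴·s⁻⁴·A⁻⁴.
Combining: kg²·s·H² = kg² · s · (kg²·m⁴·s⁻⁴·A⁻⁴) = kg⁴·m⁴·s⁻³·A⁻⁴.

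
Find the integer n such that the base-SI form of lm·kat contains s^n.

lm = cd.
kat = s⁻¹·mol.
Combining: lm·kat = cd · (s⁻¹·mol) = s⁻¹·mol·cd.
The exponent of s is -1.

-1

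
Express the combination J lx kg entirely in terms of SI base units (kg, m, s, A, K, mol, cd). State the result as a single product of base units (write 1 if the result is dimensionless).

J = N·m (work = force × distance),
    = kg·m²·s⁻².
lx = lm/m² (illuminance = luminous flux per area),
    = m⁻²·cd.
Combining: J·lx·kg = (kg·m²·s⁻²) · (m⁻²·cd) · kg = kg²·s⁻²·cd.

kg²·s⁻²·cd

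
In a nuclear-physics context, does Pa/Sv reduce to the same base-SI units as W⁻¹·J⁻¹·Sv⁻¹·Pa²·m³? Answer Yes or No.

No

Left side:
  Sv = J/kg (equivalent dose = energy per mass),
      = m²·s⁻².
  So Sv⁻¹ = m⁻²·s².
  Pa = N/m² (pressure = force per area),
      = kg·m⁻¹·s⁻².
  Combining: Sv⁻¹·Pa = (m⁻²·s²) · (kg·m⁻¹·s⁻²) = kg·m⁻³.
Right side:
  W = J/s (power = energy per time),
      = kg·m²·s⁻³.
  So W⁻¹ = kg⁻¹·m⁻²·s³.
  J = N·m (work = force × distance),
      = kg·m²·s⁻².
  So J⁻¹ = kg⁻¹·m⁻²·s².
  Sv = J/kg (equivalent dose = energy per mass),
      = m²·s⁻².
  So Sv⁻¹ = m⁻²·s².
  Pa = N/m² (pressure = force per area),
      = kg·m⁻¹·s⁻².
  So Pa² = kg²·m⁻²·s⁻⁴.
  Combining: W⁻¹·J⁻¹·Sv⁻¹·Pa²·m³ = (kg⁻¹·m⁻²·s³) · (kg⁻¹·m⁻²·s²) · (m⁻²·s²) · (kg²·m⁻²·s⁻⁴) · m³ = m⁻⁵·s³.
Left is kg·m⁻³; right is m⁻⁵·s³ — different.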